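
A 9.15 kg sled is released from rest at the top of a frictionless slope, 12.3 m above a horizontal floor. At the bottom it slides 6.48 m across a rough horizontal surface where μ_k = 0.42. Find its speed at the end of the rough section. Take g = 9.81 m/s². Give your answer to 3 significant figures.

v = 13.7 m/s

Applying the work–energy principle:
mgh = ½mv² + μ_k m g d
W_f = μ_k mg d = (0.42)(9.15)(9.81)(6.48) = 244.3 J
½mv² = mgh − W_f = 1104.1 − 244.3 = 859.77 J
v = √(2 × 859.77/9.15) = 13.71 m/s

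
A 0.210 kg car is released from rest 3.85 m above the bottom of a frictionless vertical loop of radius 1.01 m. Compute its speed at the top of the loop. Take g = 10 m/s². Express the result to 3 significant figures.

v = 6.05 m/s

Energy conservation: mgh = ½mv_top² + mg(2r)
v_top² = 2g(h − 2r) = 2(10)(3.85 − 2.020) = 36.60
v_top = 6.050 m/s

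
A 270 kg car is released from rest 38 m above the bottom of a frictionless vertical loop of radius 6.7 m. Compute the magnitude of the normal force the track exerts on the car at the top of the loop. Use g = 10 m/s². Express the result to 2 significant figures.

Energy from release to top (height 2r): mgh = ½mv_top² + mg(2r)
v_top² = 2g(h − 2r) = 2(10)(38 − 13.40) = 492.00 m²/s²
At the top, both N and weight point toward the centre: N + mg = mv_top²/r
N = m(v_top²/r − g) = 270(492.00/6.7 − 10) = 17127 N

N = 17000 N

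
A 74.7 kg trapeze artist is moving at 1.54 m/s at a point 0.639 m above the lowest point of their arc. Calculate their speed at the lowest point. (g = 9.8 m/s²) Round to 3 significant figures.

v = 3.86 m/s

Mechanical energy is conserved (no friction): ½mv₀² + mgh = ½mv²
v² = v₀² + 2gh = (1.54)² + 2(9.8)(0.639) = 14.896
v = √14.896 = 3.860 m/s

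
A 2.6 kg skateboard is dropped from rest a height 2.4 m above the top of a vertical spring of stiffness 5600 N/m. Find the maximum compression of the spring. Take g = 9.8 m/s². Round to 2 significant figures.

Take the reference level at the top of the uncompressed spring. At max compression the skateboard has fallen H + x and is momentarily at rest:
mg(H + x) = ½kx²
½(5600)x² − (2.6)(9.8)x − (2.6)(9.8)(2.4) = 0
2800x² − 25.48x − 61.15 = 0
x = [25.48 + √(649.2 + 684902)]/(2 × 2800) = 0.1524 m

x = 0.15 m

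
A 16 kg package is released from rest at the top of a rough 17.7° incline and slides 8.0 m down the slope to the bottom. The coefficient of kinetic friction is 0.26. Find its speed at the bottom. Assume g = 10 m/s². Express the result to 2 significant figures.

Work–energy: mg(L sinθ) − μ_k(mg cosθ)L = ½mv²
mgh = mgL sinθ = (16)(10)(8.0)sin17.7° = 389.16 J
W_f = μ_k mg cosθ · L = (0.26)(16)(10)cos17.7°·8.0 = 317.0 J
½mv² = 389.16 − 317.0 = 72.117 J
v = √(2 × 72.117/16) = 3.002 m/s

v = 3.0 m/s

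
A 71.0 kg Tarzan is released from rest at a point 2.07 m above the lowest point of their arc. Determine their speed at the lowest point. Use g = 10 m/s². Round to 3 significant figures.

By conservation of mechanical energy, mgh = ½mv²
The mass cancels from both sides.
v = √(2gh) = √(2 × 10 × 2.07) = √41.400 = 6.434 m/s

v = 6.43 m/s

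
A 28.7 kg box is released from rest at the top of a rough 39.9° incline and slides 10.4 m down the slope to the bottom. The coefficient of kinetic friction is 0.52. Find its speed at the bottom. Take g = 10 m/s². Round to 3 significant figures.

Energy: mgh = ½mv² + W_f, with h = L sinθ and W_f = μ_k (mg cosθ) L
mgh = mgL sinθ = (28.7)(10)(10.4)sin39.9° = 1914.6 J
W_f = μ_k mg cosθ · L = (0.52)(28.7)(10)cos39.9°·10.4 = 1191 J
½mv² = 1914.6 − 1191 = 723.88 J
v = √(2 × 723.88/28.7) = 7.102 m/s

v = 7.10 m/s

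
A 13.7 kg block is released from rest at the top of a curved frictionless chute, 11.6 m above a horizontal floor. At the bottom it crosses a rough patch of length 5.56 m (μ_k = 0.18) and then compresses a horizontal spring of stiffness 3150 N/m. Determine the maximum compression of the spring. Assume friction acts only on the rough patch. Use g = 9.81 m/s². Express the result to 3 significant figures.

Initial energy: E₁ = mgh = (13.7)(9.81)(11.6) = 1559.0 J
Friction removes W_f = μ_k mg d = (0.18)(13.7)(9.81)(5.56) = 134.5 J
Energy reaching the spring: E = 1559.0 − 134.5 = 1424.5 J
At max compression ½kx² = E ⇒ x = √(2E/k) = √(2 × 1424.5/3150) = 0.9510 m

x = 0.951 m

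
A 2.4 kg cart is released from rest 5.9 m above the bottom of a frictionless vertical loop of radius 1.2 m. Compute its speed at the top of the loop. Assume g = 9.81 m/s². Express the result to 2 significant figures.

v = 8.3 m/s

Energy conservation: mgh = ½mv_top² + mg(2r)
v_top² = 2g(h − 2r) = 2(9.81)(5.9 − 2.400) = 68.67
v_top = 8.287 m/s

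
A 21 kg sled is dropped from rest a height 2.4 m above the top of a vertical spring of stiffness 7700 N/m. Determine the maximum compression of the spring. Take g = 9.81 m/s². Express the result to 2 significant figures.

Take the reference level at the top of the uncompressed spring. At max compression the sled has fallen H + x and is momentarily at rest:
mg(H + x) = ½kx²
½(7700)x² − (21)(9.81)x − (21)(9.81)(2.4) = 0
3850x² − 206.0x − 494.4 = 0
x = [206.0 + √(42440 + 7.6141e+06)]/(2 × 3850) = 0.3861 m

x = 0.39 m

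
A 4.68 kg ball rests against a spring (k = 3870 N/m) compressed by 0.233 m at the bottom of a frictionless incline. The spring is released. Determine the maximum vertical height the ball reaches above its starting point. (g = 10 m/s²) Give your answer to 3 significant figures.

h = 2.24 m

At maximum height the ball is at rest, so ½kx² = mgh
h = kx²/(2mg) = (3870)(0.233)²/(2 × 4.68 × 10) = 2.245 m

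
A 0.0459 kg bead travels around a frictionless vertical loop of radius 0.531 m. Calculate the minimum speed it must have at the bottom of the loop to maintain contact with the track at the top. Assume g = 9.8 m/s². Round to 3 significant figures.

At the top: mg = mv_top²/r ⇒ v_top² = gr = 5.204 m²/s²
Energy from bottom to top (height 2r): ½mv_bot² = ½mv_top² + mg(2r)
v_bot² = gr + 4gr = 5gr = 26.02
v_bot = √(5gr) = 5.101 m/s

v = 5.10 m/s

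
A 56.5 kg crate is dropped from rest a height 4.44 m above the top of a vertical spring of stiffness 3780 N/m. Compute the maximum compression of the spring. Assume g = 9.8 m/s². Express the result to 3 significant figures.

x = 1.30 m

Take the reference level at the top of the uncompressed spring. At max compression the crate has fallen H + x and is momentarily at rest:
mg(H + x) = ½kx²
½(3780)x² − (56.5)(9.8)x − (56.5)(9.8)(4.44) = 0
1890x² − 553.7x − 2458 = 0
x = [553.7 + √(306584 + 1.8586e+07)]/(2 × 1890) = 1.296 m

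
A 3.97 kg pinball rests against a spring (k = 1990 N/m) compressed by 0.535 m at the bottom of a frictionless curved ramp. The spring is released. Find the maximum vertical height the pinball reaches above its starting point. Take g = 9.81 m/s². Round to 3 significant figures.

At maximum height the pinball is at rest, so ½kx² = mgh
h = kx²/(2mg) = (1990)(0.535)²/(2 × 3.97 × 9.81) = 7.313 m

h = 7.31 m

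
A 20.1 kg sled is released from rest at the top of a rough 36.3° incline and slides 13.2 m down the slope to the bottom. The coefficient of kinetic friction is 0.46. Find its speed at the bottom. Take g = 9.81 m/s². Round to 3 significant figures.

v = 7.57 m/s

Energy: mgh = ½mv² + W_f, with h = L sinθ and W_f = μ_k (mg cosθ) L
mgh = mgL sinθ = (20.1)(9.81)(13.2)sin36.3° = 1540.9 J
W_f = μ_k mg cosθ · L = (0.46)(20.1)(9.81)cos36.3°·13.2 = 964.9 J
½mv² = 1540.9 − 964.9 = 575.96 J
v = √(2 × 575.96/20.1) = 7.570 m/s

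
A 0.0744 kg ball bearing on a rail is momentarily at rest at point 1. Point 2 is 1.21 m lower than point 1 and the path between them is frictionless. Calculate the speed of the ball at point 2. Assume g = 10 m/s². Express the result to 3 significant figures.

Energy conservation between the two points: mgh = ½mv²
v = √(2gh) = √(2 × 10 × 1.21) = √24.200 = 4.919 m/s

v = 4.92 m/s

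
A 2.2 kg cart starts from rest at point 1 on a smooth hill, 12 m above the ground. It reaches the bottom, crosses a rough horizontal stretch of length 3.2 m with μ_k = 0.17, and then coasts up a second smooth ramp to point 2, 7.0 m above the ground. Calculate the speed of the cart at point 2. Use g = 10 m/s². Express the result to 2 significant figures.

v = 9.4 m/s

Energy at 1: mgh₁ = (2.2)(10)(12) = 264.00 J
Friction loss: W_f = μ_k mg d = 11.97 J
At 2: ½mv² + mgh₂ = mgh₁ − W_f
½mv² = 264.00 − 11.97 − 154.00 = 98.032 J
v = √(2 × 98.032/2.2) = 9.440 m/s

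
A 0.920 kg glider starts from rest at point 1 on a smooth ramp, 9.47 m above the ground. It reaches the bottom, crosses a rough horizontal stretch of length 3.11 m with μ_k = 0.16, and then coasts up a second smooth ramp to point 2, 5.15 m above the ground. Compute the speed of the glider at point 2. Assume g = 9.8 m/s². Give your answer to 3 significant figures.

Energy at 1: mgh₁ = (0.920)(9.8)(9.47) = 85.382 J
Friction loss: W_f = μ_k mg d = 4.486 J
At 2: ½mv² + mgh₂ = mgh₁ − W_f
½mv² = 85.382 − 4.486 − 46.432 = 34.463 J
v = √(2 × 34.463/0.920) = 8.656 m/s

v = 8.66 m/s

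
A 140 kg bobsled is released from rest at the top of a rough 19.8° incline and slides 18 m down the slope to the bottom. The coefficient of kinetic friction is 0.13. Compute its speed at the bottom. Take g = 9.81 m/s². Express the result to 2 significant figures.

v = 8.7 m/s

Work–energy: mg(L sinθ) − μ_k(mg cosθ)L = ½mv²
mgh = mgL sinθ = (140)(9.81)(18)sin19.8° = 8374.0 J
W_f = μ_k mg cosθ · L = (0.13)(140)(9.81)cos19.8°·18 = 3024 J
½mv² = 8374.0 − 3024 = 5350.2 J
v = √(2 × 5350.2/140) = 8.743 m/s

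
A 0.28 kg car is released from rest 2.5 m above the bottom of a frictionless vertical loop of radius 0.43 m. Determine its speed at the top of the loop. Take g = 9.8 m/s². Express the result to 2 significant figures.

Energy conservation: mgh = ½mv_top² + mg(2r)
v_top² = 2g(h − 2r) = 2(9.8)(2.5 − 0.8600) = 32.14
v_top = 5.670 m/s

v = 5.7 m/s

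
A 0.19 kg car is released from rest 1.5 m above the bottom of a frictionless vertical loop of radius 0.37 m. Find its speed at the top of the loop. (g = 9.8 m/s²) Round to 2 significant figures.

Energy conservation: mgh = ½mv_top² + mg(2r)
v_top² = 2g(h − 2r) = 2(9.8)(1.5 − 0.7400) = 14.90
v_top = 3.860 m/s

v = 3.9 m/s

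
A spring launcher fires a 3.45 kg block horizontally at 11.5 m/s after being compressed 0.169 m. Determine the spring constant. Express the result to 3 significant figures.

Spring PE at full compression equals KE at release: ½kx² = ½mv²
k = mv²/x² = (3.45)(11.5)²/(0.169)² = 15975 N/m

k = 16000 N/m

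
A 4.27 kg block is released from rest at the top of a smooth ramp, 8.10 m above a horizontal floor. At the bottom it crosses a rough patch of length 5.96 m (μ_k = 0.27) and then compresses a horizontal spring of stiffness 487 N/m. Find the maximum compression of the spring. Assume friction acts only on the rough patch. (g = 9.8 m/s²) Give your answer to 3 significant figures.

Initial energy: E₁ = mgh = (4.27)(9.8)(8.10) = 338.95 J
Friction removes W_f = μ_k mg d = (0.27)(4.27)(9.8)(5.96) = 67.34 J
Energy reaching the spring: E = 338.95 − 67.34 = 271.61 J
At max compression ½kx² = E ⇒ x = √(2E/k) = √(2 × 271.61/487) = 1.056 m

x = 1.06 m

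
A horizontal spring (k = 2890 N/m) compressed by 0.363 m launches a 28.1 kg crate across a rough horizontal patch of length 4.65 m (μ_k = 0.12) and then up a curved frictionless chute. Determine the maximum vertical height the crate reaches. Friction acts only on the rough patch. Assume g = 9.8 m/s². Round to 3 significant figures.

Spring energy: E₀ = ½kx² = ½(2890)(0.363)² = 190.41 J
Friction: W_f = μ_k mg d = (0.12)(28.1)(9.8)(4.65) = 153.7 J
Energy at base of ramp: E = 190.41 − 153.7 = 36.744 J
At max height all remaining energy is PE: mgh = E ⇒ h = E/(mg) = 36.744/(28.1 × 9.8) = 0.1334 m

h = 0.133 m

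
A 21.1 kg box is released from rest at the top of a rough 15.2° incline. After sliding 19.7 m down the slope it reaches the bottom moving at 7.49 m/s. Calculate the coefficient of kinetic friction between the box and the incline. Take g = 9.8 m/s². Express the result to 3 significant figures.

The energy dissipated by friction is the PE lost minus the KE gained:
mgL sinθ = 1068.0 J; ½mv² = 591.86 J
W_f = 1068.0 − 591.86 = 476.2 J
μ_k = W_f/(mg cosθ · L) = 476.2/(199.5 × 19.7) = 0.1211

μ_k = 0.121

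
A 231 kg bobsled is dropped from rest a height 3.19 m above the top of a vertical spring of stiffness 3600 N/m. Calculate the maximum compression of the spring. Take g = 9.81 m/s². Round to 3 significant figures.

x = 2.73 m

Let x be the compression. The total drop is H + x, and the bobsled is instantaneously at rest at max compression, so energy conservation gives:
mg(H + x) = ½kx²
½(3600)x² − (231)(9.81)x − (231)(9.81)(3.19) = 0
1800x² − 2266x − 7229 = 0
x = [2266 + √(5.135e+06 + 5.2048e+07)]/(2 × 1800) = 2.730 m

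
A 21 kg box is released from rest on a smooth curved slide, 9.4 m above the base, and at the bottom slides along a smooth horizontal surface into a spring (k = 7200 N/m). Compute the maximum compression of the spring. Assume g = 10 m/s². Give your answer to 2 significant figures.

x = 0.74 m

At max compression the box is momentarily at rest: mgh = ½kx²
x = √(2mgh/k) = √(2 × 21 × 10 × 9.4 / 7200) = 0.7405 m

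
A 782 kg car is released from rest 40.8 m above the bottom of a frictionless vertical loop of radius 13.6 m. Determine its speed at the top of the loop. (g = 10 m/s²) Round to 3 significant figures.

v = 16.5 m/s

Energy conservation: mgh = ½mv_top² + mg(2r)
v_top² = 2g(h − 2r) = 2(10)(40.8 − 27.20) = 272.0
v_top = 16.49 m/s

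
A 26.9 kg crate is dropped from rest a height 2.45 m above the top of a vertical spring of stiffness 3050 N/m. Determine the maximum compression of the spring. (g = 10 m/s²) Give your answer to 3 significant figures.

Take the reference level at the top of the uncompressed spring. At max compression the crate has fallen H + x and is momentarily at rest:
mg(H + x) = ½kx²
½(3050)x² − (26.9)(10)x − (26.9)(10)(2.45) = 0
1525x² − 269.0x − 659.1 = 0
x = [269.0 + √(72361 + 4.0202e+06)]/(2 × 1525) = 0.7515 m

x = 0.751 m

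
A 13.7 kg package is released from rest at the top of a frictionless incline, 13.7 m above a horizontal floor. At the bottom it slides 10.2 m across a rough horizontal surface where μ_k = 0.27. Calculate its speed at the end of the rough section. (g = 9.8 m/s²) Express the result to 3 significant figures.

Energy bookkeeping (friction removes W_f = μ_k N d):
mgh = ½mv² + μ_k m g d
W_f = μ_k mg d = (0.27)(13.7)(9.8)(10.2) = 369.8 J
½mv² = mgh − W_f = 1839.4 − 369.8 = 1469.6 J
v = √(2 × 1469.6/13.7) = 14.65 m/s

v = 14.6 m/s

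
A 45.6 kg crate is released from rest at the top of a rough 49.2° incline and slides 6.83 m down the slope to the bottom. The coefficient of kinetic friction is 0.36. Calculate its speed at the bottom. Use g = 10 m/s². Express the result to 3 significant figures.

v = 8.44 m/s

Work–energy: mg(L sinθ) − μ_k(mg cosθ)L = ½mv²
mgh = mgL sinθ = (45.6)(10)(6.83)sin49.2° = 2357.6 J
W_f = μ_k mg cosθ · L = (0.36)(45.6)(10)cos49.2°·6.83 = 732.6 J
½mv² = 2357.6 − 732.6 = 1625.0 J
v = √(2 × 1625.0/45.6) = 8.442 m/s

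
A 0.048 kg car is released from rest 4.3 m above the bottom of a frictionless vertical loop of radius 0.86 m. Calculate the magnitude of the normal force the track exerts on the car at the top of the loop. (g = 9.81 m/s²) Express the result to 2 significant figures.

N = 2.4 N

Energy from release to top (height 2r): mgh = ½mv_top² + mg(2r)
v_top² = 2g(h − 2r) = 2(9.81)(4.3 − 1.720) = 50.620 m²/s²
At the top, both N and weight point toward the centre: N + mg = mv_top²/r
N = m(v_top²/r − g) = 0.048(50.620/0.86 − 9.81) = 2.354 N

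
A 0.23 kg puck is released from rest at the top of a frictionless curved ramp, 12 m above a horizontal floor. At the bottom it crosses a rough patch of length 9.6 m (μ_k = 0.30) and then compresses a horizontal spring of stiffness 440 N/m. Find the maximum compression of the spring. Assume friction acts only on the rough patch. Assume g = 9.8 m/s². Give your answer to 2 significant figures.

x = 0.31 m

Initial energy: E₁ = mgh = (0.23)(9.8)(12) = 27.048 J
Friction removes W_f = μ_k mg d = (0.30)(0.23)(9.8)(9.6) = 6.492 J
Energy reaching the spring: E = 27.048 − 6.492 = 20.556 J
At max compression ½kx² = E ⇒ x = √(2E/k) = √(2 × 20.556/440) = 0.3057 m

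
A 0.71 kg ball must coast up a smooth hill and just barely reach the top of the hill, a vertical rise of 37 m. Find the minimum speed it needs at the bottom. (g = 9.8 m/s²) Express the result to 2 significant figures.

v = 27 m/s

At the top it is momentarily at rest, so all KE converts to PE: ½mv² = mgh
v = √(2gh) = √(2 × 9.8 × 37) = 26.93 m/s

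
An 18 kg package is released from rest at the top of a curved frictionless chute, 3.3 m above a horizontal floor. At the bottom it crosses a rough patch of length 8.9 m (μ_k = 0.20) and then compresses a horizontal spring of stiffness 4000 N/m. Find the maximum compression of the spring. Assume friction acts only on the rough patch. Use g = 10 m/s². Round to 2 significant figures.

Initial energy: E₁ = mgh = (18)(10)(3.3) = 594.00 J
Friction removes W_f = μ_k mg d = (0.20)(18)(10)(8.9) = 320.4 J
Energy reaching the spring: E = 594.00 − 320.4 = 273.60 J
At max compression ½kx² = E ⇒ x = √(2E/k) = √(2 × 273.60/4000) = 0.3699 m

x = 0.37 m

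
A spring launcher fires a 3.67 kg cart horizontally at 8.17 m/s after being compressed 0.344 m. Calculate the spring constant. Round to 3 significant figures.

k = 2070 N/m

Energy stored in the spring equals the launch KE: ½kx² = ½mv²
k = mv²/x² = (3.67)(8.17)²/(0.344)² = 2070 N/m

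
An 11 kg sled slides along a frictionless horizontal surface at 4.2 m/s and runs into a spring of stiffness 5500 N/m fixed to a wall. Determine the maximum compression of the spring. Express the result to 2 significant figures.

All KE is stored as spring PE at maximum compression: ½mv² = ½kx²
x = v√(m/k) = 4.2 × √(11/5500) = 0.1878 m

x = 0.19 m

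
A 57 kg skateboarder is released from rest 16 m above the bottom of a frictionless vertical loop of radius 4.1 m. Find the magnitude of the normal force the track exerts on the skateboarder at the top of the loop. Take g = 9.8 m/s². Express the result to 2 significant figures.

Energy from release to top (height 2r): mgh = ½mv_top² + mg(2r)
v_top² = 2g(h − 2r) = 2(9.8)(16 − 8.200) = 152.88 m²/s²
At the top, both N and weight point toward the centre: N + mg = mv_top²/r
N = m(v_top²/r − g) = 57(152.88/4.1 − 9.8) = 1567 N

N = 1600 N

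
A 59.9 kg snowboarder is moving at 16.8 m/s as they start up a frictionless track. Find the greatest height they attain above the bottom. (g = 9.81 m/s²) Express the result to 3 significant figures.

Setting KE at the bottom equal to PE gained: ½mv² = mgh
h = v²/(2g) = 16.8²/(2 × 9.81) = 14.39 m

h = 14.4 m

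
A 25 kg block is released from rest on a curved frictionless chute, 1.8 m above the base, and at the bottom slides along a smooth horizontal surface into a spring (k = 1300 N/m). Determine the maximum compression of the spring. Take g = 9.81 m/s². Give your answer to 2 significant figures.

x = 0.82 m

Energy conservation (no friction) from release to max compression: mgh = ½kx²
x = √(2mgh/k) = √(2 × 25 × 9.81 × 1.8 / 1300) = 0.8241 m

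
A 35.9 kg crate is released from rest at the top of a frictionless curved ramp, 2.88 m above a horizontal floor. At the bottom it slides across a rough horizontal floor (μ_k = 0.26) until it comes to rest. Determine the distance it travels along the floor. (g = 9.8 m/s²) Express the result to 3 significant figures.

Energy bookkeeping (friction removes W_f = μ_k N d):
At rest all PE has been dissipated by friction: mgh = μ_k m g d
d = h/μ_k = 2.88/0.26 = 11.08 m

d = 11.1 m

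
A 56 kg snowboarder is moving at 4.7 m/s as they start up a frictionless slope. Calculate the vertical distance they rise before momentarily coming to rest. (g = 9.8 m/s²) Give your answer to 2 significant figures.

Setting KE at the bottom equal to PE gained: ½mv² = mgh
h = v²/(2g) = 4.7²/(2 × 9.8) = 1.127 m

h = 1.1 m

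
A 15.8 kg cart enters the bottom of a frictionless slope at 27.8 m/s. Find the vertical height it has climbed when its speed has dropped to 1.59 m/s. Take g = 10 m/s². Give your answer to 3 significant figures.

Energy balance between the two points: ½mv₁² = ½mv₂² + mgh
h = (v₁² − v₂²)/(2g) = (27.8² − 1.59²)/(2 × 10) = 38.52 m

h = 38.5 m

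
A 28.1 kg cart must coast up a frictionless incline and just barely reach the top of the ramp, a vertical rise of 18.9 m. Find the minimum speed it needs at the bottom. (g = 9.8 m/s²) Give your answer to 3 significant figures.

v = 19.2 m/s

At the top it is momentarily at rest, so all KE converts to PE: ½mv² = mgh
v = √(2gh) = √(2 × 9.8 × 18.9) = 19.25 m/s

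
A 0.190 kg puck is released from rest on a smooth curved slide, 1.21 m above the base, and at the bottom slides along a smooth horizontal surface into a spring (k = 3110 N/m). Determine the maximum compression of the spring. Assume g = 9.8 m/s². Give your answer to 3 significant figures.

Energy conservation (no friction) from release to max compression: mgh = ½kx²
x = √(2mgh/k) = √(2 × 0.190 × 9.8 × 1.21 / 3110) = 0.03806 m

x = 0.0381 m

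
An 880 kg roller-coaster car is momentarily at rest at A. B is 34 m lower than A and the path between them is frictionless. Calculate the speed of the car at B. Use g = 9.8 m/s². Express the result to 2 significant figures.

Energy conservation between the two points: mgh = ½mv²
v = √(2gh) = √(2 × 9.8 × 34) = √666.40 = 25.81 m/s

v = 26 m/s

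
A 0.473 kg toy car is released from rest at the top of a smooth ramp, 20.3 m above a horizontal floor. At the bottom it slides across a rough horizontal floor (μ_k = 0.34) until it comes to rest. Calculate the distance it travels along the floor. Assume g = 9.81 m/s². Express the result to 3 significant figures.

d = 59.7 m

Energy at the top = energy at the end + work done against friction:
At rest all PE has been dissipated by friction: mgh = μ_k m g d
d = h/μ_k = 20.3/0.34 = 59.71 m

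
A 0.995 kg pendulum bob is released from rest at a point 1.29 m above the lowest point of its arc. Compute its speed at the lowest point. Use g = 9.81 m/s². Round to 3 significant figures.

Mechanical energy is conserved (no friction): mgh = ½mv²
v = √(2gh) = √(2 × 9.81 × 1.29) = √25.310 = 5.031 m/s

v = 5.03 m/s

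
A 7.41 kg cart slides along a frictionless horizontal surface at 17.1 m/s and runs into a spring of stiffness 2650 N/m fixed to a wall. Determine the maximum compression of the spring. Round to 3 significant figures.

At max compression the cart is momentarily at rest: ½mv² = ½kx²
x = v√(m/k) = 17.1 × √(7.41/2650) = 0.9042 m

x = 0.904 m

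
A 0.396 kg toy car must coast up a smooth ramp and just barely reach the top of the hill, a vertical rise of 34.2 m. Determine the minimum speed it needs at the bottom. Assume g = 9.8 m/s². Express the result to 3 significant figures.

At the top it is momentarily at rest, so all KE converts to PE: ½mv² = mgh
v = √(2gh) = √(2 × 9.8 × 34.2) = 25.89 m/s

v = 25.9 m/s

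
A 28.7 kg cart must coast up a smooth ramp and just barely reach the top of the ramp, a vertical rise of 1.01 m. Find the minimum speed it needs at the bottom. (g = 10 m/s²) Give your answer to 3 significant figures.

v = 4.49 m/s

At the top it is momentarily at rest, so all KE converts to PE: ½mv² = mgh
v = √(2gh) = √(2 × 10 × 1.01) = 4.494 m/s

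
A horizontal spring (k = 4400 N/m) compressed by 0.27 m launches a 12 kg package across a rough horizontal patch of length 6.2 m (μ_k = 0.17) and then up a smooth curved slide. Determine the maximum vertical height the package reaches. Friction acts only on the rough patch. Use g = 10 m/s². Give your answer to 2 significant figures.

h = 0.28 m

Spring energy: E₀ = ½kx² = ½(4400)(0.27)² = 160.38 J
Friction: W_f = μ_k mg d = (0.17)(12)(10)(6.2) = 126.5 J
Energy at base of ramp: E = 160.38 − 126.5 = 33.900 J
At max height all remaining energy is PE: mgh = E ⇒ h = E/(mg) = 33.900/(12 × 10) = 0.2825 m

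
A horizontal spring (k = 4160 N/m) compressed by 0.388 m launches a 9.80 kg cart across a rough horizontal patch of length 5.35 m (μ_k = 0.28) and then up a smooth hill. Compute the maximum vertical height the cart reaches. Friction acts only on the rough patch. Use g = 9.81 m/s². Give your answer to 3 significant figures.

h = 1.76 m

Spring energy: E₀ = ½kx² = ½(4160)(0.388)² = 313.13 J
Friction: W_f = μ_k mg d = (0.28)(9.80)(9.81)(5.35) = 144.0 J
Energy at base of ramp: E = 313.13 − 144.0 = 169.12 J
At max height all remaining energy is PE: mgh = E ⇒ h = E/(mg) = 169.12/(9.80 × 9.81) = 1.759 m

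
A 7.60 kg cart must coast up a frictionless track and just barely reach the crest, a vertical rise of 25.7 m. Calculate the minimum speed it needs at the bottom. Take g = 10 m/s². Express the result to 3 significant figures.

At the top it is momentarily at rest, so all KE converts to PE: ½mv² = mgh
v = √(2gh) = √(2 × 10 × 25.7) = 22.67 m/s

v = 22.7 m/s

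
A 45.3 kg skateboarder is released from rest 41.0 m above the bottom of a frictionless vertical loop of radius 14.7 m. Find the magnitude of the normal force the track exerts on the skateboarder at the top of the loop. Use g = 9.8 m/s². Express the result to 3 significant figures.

Energy from release to top (height 2r): mgh = ½mv_top² + mg(2r)
v_top² = 2g(h − 2r) = 2(9.8)(41.0 − 29.40) = 227.36 m²/s²
At the top, both N and weight point toward the centre: N + mg = mv_top²/r
N = m(v_top²/r − g) = 45.3(227.36/14.7 − 9.8) = 256.7 N

N = 257 N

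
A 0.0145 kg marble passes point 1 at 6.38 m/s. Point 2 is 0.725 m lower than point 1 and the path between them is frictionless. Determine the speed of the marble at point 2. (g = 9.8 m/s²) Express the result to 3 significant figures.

By conservation of mechanical energy, ½mv₀² + mgh = ½mv²
v² = v₀² + 2gh = (6.38)² + 2(9.8)(0.725) = 54.914
v = √54.914 = 7.410 m/s

v = 7.41 m/s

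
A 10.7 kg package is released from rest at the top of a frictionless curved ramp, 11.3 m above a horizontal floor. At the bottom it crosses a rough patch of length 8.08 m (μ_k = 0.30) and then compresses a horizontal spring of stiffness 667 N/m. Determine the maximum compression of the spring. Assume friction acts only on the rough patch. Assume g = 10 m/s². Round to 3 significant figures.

x = 1.69 m

Initial energy: E₁ = mgh = (10.7)(10)(11.3) = 1209.1 J
Friction removes W_f = μ_k mg d = (0.30)(10.7)(10)(8.08) = 259.4 J
Energy reaching the spring: E = 1209.1 − 259.4 = 949.73 J
At max compression ½kx² = E ⇒ x = √(2E/k) = √(2 × 949.73/667) = 1.688 m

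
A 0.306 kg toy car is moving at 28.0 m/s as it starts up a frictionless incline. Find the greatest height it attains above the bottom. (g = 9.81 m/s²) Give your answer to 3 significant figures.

h = 40.0 m

By energy conservation, ½mv² = mgh
h = v²/(2g) = 28.0²/(2 × 9.81) = 39.96 m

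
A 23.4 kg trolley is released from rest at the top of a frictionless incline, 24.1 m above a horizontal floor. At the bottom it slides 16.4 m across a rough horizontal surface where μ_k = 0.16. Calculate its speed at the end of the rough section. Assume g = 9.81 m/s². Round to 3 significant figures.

v = 20.5 m/s

Energy at the top = energy at the end + work done against friction:
mgh = ½mv² + μ_k m g d
W_f = μ_k mg d = (0.16)(23.4)(9.81)(16.4) = 602.3 J
½mv² = mgh − W_f = 5532.3 − 602.3 = 4929.9 J
v = √(2 × 4929.9/23.4) = 20.53 m/s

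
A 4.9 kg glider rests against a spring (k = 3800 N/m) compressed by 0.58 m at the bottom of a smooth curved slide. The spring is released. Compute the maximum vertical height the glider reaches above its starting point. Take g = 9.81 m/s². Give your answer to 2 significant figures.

All spring PE becomes gravitational PE at the highest point: ½kx² = mgh
h = kx²/(2mg) = (3800)(0.58)²/(2 × 4.9 × 9.81) = 13.30 m

h = 13 m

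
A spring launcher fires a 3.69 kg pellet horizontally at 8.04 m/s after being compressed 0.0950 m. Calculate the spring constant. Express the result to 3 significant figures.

Energy stored in the spring equals the launch KE: ½kx² = ½mv²
k = mv²/x² = (3.69)(8.04)²/(0.0950)² = 26430 N/m

k = 26400 N/m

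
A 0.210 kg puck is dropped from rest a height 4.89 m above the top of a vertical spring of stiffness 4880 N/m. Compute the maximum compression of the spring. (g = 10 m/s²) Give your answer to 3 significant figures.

x = 0.0653 m

Take the reference level at the top of the uncompressed spring. At max compression the puck has fallen H + x and is momentarily at rest:
mg(H + x) = ½kx²
½(4880)x² − (0.210)(10)x − (0.210)(10)(4.89) = 0
2440x² − 2.100x − 10.27 = 0
x = [2.100 + √(4.410 + 100225)]/(2 × 2440) = 0.06531 m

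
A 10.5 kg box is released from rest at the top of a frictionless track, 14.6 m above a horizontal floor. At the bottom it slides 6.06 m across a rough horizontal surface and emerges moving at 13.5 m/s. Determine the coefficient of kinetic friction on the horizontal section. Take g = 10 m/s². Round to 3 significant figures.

μ_k = 0.906

Applying the work–energy principle:
mgh = ½mv² + μ_k m g d
mgh = 1533.0 J; ½mv² = 956.81 J
W_f = 1533.0 − 956.81 = 576.2 J
μ_k = W_f/(mg·d) = 576.2/(105.0 × 6.06) = 0.9055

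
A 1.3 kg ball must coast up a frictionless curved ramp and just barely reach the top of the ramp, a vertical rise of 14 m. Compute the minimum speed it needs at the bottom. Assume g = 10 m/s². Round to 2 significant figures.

At the top it is momentarily at rest, so all KE converts to PE: ½mv² = mgh
v = √(2gh) = √(2 × 10 × 14) = 16.73 m/s

v = 17 m/s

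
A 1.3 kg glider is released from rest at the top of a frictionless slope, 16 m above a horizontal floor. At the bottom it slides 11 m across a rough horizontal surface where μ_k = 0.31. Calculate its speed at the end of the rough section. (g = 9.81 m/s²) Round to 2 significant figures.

Applying the work–energy principle:
mgh = ½mv² + μ_k m g d
W_f = μ_k mg d = (0.31)(1.3)(9.81)(11) = 43.49 J
½mv² = mgh − W_f = 204.05 − 43.49 = 160.56 J
v = √(2 × 160.56/1.3) = 15.72 m/s

v = 16 m/s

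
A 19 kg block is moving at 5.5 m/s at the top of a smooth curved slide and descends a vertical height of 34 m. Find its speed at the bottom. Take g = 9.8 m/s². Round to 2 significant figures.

Energy conservation between the two points: ½mv₀² + mgh = ½mv²
The mass cancels from both sides.
v² = v₀² + 2gh = (5.5)² + 2(9.8)(34) = 696.65
v = √696.65 = 26.39 m/s

v = 26 m/s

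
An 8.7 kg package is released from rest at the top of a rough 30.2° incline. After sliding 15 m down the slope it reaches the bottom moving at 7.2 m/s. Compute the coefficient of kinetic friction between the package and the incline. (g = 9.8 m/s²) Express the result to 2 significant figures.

mgh = ½mv² + μ_k (mg cosθ) L, with h = L sinθ
mgL sinθ = 643.31 J; ½mv² = 225.50 J
W_f = 643.31 − 225.50 = 417.8 J
μ_k = W_f/(mg cosθ · L) = 417.8/(73.69 × 15) = 0.3780

μ_k = 0.38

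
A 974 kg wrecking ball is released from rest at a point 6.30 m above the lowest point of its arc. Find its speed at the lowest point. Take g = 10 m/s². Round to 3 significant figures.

By conservation of mechanical energy, mgh = ½mv²
v = √(2gh) = √(2 × 10 × 6.30) = √126.00 = 11.22 m/s

v = 11.2 m/s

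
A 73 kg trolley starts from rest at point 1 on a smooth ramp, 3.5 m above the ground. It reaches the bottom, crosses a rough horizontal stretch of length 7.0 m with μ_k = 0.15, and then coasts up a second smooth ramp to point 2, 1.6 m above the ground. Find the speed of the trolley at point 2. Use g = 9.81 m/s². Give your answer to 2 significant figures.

Energy at 1: mgh₁ = (73)(9.81)(3.5) = 2506.5 J
Friction loss: W_f = μ_k mg d = 751.9 J
At 2: ½mv² + mgh₂ = mgh₁ − W_f
½mv² = 2506.5 − 751.9 − 1145.8 = 608.71 J
v = √(2 × 608.71/73) = 4.084 m/s

v = 4.1 m/s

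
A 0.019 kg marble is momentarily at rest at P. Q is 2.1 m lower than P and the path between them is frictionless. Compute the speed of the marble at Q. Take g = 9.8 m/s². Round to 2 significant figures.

By conservation of mechanical energy, mgh = ½mv²
v = √(2gh) = √(2 × 9.8 × 2.1) = √41.160 = 6.416 m/s

v = 6.4 m/s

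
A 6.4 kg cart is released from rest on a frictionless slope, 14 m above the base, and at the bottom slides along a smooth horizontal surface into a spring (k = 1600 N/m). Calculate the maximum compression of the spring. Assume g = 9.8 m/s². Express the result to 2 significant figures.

At max compression the cart is momentarily at rest: mgh = ½kx²
x = √(2mgh/k) = √(2 × 6.4 × 9.8 × 14 / 1600) = 1.048 m

x = 1.0 m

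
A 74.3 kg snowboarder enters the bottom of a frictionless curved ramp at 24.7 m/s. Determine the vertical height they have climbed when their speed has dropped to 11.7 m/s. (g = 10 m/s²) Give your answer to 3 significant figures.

h = 23.7 m

Energy balance between the two points: ½mv₁² = ½mv₂² + mgh
h = (v₁² − v₂²)/(2g) = (24.7² − 11.7²)/(2 × 10) = 23.66 m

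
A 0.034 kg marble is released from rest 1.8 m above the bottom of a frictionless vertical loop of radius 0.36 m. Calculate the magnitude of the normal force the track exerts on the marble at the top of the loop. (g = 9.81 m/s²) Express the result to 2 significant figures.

N = 1.7 N

Energy from release to top (height 2r): mgh = ½mv_top² + mg(2r)
v_top² = 2g(h − 2r) = 2(9.81)(1.8 − 0.7200) = 21.190 m²/s²
At the top, both N and weight point toward the centre: N + mg = mv_top²/r
N = m(v_top²/r − g) = 0.034(21.190/0.36 − 9.81) = 1.668 N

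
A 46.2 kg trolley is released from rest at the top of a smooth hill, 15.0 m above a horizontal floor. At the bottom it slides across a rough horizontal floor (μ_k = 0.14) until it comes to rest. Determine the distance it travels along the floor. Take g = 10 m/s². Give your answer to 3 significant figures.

d = 107 m

Energy at the top = energy at the end + work done against friction:
At rest all PE has been dissipated by friction: mgh = μ_k m g d
d = h/μ_k = 15.0/0.14 = 107.1 m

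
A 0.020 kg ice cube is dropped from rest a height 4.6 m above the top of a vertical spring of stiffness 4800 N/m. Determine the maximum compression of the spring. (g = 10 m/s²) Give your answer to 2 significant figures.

x = 0.020 m

Take the reference level at the top of the uncompressed spring. At max compression the cube has fallen H + x and is momentarily at rest:
mg(H + x) = ½kx²
½(4800)x² − (0.020)(10)x − (0.020)(10)(4.6) = 0
2400x² − 0.2000x − 0.9200 = 0
x = [0.2000 + √(0.04000 + 8832.0)]/(2 × 2400) = 0.01962 m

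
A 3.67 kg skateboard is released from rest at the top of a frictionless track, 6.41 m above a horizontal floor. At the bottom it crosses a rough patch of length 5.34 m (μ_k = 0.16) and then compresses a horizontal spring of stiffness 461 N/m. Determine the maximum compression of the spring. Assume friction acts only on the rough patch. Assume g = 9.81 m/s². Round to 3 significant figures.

x = 0.932 m

Initial energy: E₁ = mgh = (3.67)(9.81)(6.41) = 230.78 J
Friction removes W_f = μ_k mg d = (0.16)(3.67)(9.81)(5.34) = 30.76 J
Energy reaching the spring: E = 230.78 − 30.76 = 200.02 J
At max compression ½kx² = E ⇒ x = √(2E/k) = √(2 × 200.02/461) = 0.9315 m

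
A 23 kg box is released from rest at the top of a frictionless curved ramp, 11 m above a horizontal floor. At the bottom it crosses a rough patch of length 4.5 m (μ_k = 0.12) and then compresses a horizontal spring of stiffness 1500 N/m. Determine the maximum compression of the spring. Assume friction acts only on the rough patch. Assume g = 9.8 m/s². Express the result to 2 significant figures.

Initial energy: E₁ = mgh = (23)(9.8)(11) = 2479.4 J
Friction removes W_f = μ_k mg d = (0.12)(23)(9.8)(4.5) = 121.7 J
Energy reaching the spring: E = 2479.4 − 121.7 = 2357.7 J
At max compression ½kx² = E ⇒ x = √(2E/k) = √(2 × 2357.7/1500) = 1.773 m

x = 1.8 m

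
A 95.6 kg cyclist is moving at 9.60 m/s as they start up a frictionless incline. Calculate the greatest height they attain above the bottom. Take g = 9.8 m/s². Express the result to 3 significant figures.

By energy conservation, ½mv² = mgh
h = v²/(2g) = 9.60²/(2 × 9.8) = 4.702 m

h = 4.70 m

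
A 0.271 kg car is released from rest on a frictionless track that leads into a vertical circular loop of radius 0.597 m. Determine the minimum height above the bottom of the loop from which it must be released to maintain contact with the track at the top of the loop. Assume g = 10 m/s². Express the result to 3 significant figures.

h = 1.49 m

At the top, for minimum speed gravity alone supplies the centripetal force: mg = mv_top²/r ⇒ v_top² = gr = 5.970 m²/s²
Energy conservation from release height h to the top (height 2r): mgh = ½mv_top² + mg(2r)
h = v_top²/(2g) + 2r = r/2 + 2r = 5r/2 = 1.492 m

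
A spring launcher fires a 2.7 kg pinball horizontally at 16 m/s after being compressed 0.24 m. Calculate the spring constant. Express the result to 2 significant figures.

k = 12000 N/m

½kx² = ½mv²
k = mv²/x² = (2.7)(16)²/(0.24)² = 12000 N/m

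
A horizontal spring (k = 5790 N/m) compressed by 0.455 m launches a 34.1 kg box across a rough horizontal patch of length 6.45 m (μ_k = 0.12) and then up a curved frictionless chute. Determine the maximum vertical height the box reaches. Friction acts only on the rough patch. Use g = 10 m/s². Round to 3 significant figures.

Spring energy: E₀ = ½kx² = ½(5790)(0.455)² = 599.34 J
Friction: W_f = μ_k mg d = (0.12)(34.1)(10)(6.45) = 263.9 J
Energy at base of ramp: E = 599.34 − 263.9 = 335.40 J
At max height all remaining energy is PE: mgh = E ⇒ h = E/(mg) = 335.40/(34.1 × 10) = 0.9836 m

h = 0.984 m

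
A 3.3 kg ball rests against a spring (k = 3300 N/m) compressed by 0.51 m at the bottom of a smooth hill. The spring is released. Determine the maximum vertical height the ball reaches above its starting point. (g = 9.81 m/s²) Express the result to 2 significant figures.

h = 13 m

Energy conservation from release to the highest point: ½kx² = mgh
h = kx²/(2mg) = (3300)(0.51)²/(2 × 3.3 × 9.81) = 13.26 m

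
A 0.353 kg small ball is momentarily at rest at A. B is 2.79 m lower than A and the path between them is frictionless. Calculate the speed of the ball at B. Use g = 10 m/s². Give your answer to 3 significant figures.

Mechanical energy is conserved (no friction): mgh = ½mv²
The mass cancels from both sides.
v = √(2gh) = √(2 × 10 × 2.79) = √55.800 = 7.470 m/s

v = 7.47 m/s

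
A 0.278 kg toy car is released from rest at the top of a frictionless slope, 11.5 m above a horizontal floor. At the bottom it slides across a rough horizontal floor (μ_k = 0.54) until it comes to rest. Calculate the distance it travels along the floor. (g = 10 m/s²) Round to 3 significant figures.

Energy at the top = energy at the end + work done against friction:
At rest all PE has been dissipated by friction: mgh = μ_k m g d
d = h/μ_k = 11.5/0.54 = 21.30 m

d = 21.3 m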